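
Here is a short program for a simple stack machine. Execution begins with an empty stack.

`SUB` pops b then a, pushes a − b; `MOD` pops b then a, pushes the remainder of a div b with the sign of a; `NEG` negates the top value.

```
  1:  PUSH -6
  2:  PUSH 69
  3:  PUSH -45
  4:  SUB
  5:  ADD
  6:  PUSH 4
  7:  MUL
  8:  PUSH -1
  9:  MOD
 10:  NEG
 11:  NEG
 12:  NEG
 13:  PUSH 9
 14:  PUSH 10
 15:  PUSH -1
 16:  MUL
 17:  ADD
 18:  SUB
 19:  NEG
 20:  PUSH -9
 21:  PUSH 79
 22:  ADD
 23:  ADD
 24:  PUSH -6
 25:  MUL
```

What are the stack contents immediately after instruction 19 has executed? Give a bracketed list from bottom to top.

PUSH -6  -> -6
PUSH 69  -> -6 69
PUSH -45 -> -6 69 -45
SUB      -> -6 114
ADD      -> 108
PUSH 4   -> 108 4
MUL      -> 432
PUSH -1  -> 432 -1
MOD      -> 0
NEG      -> 0
NEG      -> 0
NEG      -> 0
PUSH 9   -> 0 9
PUSH 10  -> 0 9 10
PUSH -1  -> 0 9 10 -1
MUL      -> 0 9 -10
ADD      -> 0 -1
SUB      -> 1
NEG      -> -1

[-1]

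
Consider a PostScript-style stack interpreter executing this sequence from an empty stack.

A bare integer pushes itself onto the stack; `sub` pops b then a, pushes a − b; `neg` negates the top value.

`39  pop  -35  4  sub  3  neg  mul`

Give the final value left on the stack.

39   39
pop  (empty)
-35  -35
4    -35 4
sub  -39
3    -39 3
neg  -39 -3
mul  117

117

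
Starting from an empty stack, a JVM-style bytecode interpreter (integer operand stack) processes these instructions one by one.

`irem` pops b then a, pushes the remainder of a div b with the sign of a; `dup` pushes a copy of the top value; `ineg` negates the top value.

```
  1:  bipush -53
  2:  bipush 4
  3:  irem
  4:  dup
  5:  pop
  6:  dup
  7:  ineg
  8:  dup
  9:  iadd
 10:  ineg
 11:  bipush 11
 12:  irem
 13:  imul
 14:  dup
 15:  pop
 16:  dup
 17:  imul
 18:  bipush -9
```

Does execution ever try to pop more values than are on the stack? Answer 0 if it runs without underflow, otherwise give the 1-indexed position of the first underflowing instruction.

0

bipush -53 -> [-53]
bipush 4   -> [-53, 4]
irem       -> [-1]
dup        -> [-1, -1]
pop        -> [-1]
dup        -> [-1, -1]
ineg       -> [-1, 1]
dup        -> [-1, 1, 1]
iadd       -> [-1, 2]
ineg       -> [-1, -2]
bipush 11  -> [-1, -2, 11]
irem       -> [-1, -2]
imul       -> [2]
dup        -> [2, 2]
pop        -> [2]
dup        -> [2, 2]
imul       -> [4]
bipush -9  -> [4, -9]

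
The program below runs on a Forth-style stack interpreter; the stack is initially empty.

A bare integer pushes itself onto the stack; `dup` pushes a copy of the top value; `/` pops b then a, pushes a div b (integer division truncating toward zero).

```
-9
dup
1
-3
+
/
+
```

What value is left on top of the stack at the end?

-9  -> [-9]
dup -> [-9, -9]
1   -> [-9, -9, 1]
-3  -> [-9, -9, 1, -3]
+   -> [-9, -9, -2]
/   -> [-9, 4]
+   -> [-5]

-5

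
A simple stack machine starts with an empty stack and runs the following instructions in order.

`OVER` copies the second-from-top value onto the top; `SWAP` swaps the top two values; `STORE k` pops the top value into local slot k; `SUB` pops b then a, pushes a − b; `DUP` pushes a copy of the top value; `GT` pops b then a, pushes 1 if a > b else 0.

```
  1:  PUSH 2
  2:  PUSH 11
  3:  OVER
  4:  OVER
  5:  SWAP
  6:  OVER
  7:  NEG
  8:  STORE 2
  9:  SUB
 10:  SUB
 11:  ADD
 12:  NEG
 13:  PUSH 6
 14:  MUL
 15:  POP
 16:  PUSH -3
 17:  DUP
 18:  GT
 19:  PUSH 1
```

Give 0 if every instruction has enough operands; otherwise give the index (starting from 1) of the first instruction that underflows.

0

PUSH 2  : [2]
PUSH 11 : [2, 11]
OVER    : [2, 11, 2]
OVER    : [2, 11, 2, 11]
SWAP    : [2, 11, 11, 2]
OVER    : [2, 11, 11, 2, 11]
NEG     : [2, 11, 11, 2, -11]
STORE 2 : [2, 11, 11, 2]
SUB     : [2, 11, 9]
SUB     : [2, 2]
ADD     : [4]
NEG     : [-4]
PUSH 6  : [-4, 6]
MUL     : [-24]
POP     : []
PUSH -3 : [-3]
DUP     : [-3, -3]
GT      : [0]
PUSH 1  : [0, 1]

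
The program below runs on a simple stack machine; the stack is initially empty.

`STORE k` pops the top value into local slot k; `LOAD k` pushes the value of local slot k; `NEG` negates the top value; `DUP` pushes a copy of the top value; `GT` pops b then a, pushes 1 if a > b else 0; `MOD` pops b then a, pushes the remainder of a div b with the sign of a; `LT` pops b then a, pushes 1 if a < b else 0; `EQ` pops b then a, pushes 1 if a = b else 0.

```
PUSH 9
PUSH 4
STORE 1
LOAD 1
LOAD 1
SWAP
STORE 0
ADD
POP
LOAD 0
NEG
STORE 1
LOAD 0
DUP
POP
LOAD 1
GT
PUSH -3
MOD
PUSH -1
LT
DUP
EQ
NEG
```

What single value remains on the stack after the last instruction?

-1

PUSH 9  -> 9
PUSH 4  -> 9 4
STORE 1 -> 9
LOAD 1  -> 9 4
LOAD 1  -> 9 4 4
SWAP    -> 9 4 4
STORE 0 -> 9 4
ADD     -> 13
POP     -> (empty)
LOAD 0  -> 4
NEG     -> -4
STORE 1 -> (empty)
LOAD 0  -> 4
DUP     -> 4 4
POP     -> 4
LOAD 1  -> 4 -4
GT      -> 1
PUSH -3 -> 1 -3
MOD     -> 1
PUSH -1 -> 1 -1
LT      -> 0
DUP     -> 0 0
EQ      -> 1
NEG     -> -1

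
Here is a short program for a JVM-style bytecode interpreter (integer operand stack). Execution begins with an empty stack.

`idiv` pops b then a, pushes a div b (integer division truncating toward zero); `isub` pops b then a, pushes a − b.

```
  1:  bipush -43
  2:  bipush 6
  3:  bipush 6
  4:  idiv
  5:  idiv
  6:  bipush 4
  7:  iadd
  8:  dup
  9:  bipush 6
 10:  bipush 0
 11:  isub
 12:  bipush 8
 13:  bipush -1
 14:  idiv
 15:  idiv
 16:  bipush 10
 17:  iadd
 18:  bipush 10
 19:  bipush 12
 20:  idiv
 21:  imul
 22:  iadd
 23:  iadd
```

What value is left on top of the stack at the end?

bipush -43 → -43
bipush 6   → -43 6
bipush 6   → -43 6 6
idiv       → -43 1
idiv       → -43
bipush 4   → -43 4
iadd       → -39
dup        → -39 -39
bipush 6   → -39 -39 6
bipush 0   → -39 -39 6 0
isub       → -39 -39 6
bipush 8   → -39 -39 6 8
bipush -1  → -39 -39 6 8 -1
idiv       → -39 -39 6 -8
idiv       → -39 -39 0
bipush 10  → -39 -39 0 10
iadd       → -39 -39 10
bipush 10  → -39 -39 10 10
bipush 12  → -39 -39 10 10 12
idiv       → -39 -39 10 0
imul       → -39 -39 0
iadd       → -39 -39
iadd       → -78

-78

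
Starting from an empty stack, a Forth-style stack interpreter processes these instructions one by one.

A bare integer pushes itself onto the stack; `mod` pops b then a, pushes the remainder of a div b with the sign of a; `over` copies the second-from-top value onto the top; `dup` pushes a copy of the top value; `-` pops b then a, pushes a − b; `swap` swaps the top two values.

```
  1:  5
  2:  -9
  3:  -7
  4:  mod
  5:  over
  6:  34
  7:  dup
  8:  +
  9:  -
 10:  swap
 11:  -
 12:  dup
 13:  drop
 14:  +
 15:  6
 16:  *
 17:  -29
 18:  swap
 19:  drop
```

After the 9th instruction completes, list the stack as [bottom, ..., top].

5     [5]
-9    [5, -9]
-7    [5, -9, -7]
mod   [5, -2]
over  [5, -2, 5]
34    [5, -2, 5, 34]
dup   [5, -2, 5, 34, 34]
+     [5, -2, 5, 68]
-     [5, -2, -63]

[5, -2, -63]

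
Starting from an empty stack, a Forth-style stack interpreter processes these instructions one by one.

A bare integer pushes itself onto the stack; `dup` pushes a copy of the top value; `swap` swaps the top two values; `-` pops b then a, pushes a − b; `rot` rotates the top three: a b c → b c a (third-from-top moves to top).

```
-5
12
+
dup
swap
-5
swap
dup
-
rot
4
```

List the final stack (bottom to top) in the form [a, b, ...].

[-5, 0, 7, 4]

-5   → -5
12   → -5 12
+    → 7
dup  → 7 7
swap → 7 7
-5   → 7 7 -5
swap → 7 -5 7
dup  → 7 -5 7 7
-    → 7 -5 0
rot  → -5 0 7
4    → -5 0 7 4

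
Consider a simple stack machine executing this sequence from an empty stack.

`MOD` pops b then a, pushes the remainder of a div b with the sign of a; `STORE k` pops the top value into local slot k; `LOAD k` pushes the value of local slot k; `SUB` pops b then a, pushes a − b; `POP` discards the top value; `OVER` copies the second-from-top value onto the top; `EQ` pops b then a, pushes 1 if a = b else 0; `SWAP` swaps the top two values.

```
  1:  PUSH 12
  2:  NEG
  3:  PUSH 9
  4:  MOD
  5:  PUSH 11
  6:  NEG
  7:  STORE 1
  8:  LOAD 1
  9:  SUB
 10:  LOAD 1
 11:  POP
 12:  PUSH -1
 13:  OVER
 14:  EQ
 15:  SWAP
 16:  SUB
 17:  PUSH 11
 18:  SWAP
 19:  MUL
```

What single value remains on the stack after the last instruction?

PUSH 12 → 12
NEG     → -12
PUSH 9  → -12 9
MOD     → -3
PUSH 11 → -3 11
NEG     → -3 -11
STORE 1 → -3
LOAD 1  → -3 -11
SUB     → 8
LOAD 1  → 8 -11
POP     → 8
PUSH -1 → 8 -1
OVER    → 8 -1 8
EQ      → 8 0
SWAP    → 0 8
SUB     → -8
PUSH 11 → -8 11
SWAP    → 11 -8
MUL     → -88

-88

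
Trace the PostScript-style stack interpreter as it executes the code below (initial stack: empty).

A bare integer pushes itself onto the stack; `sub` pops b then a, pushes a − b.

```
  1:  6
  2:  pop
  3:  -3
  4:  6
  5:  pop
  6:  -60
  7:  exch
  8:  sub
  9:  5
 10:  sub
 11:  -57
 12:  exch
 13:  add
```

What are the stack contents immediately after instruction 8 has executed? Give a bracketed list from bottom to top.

6    : [6]
pop  : []
-3   : [-3]
6    : [-3, 6]
pop  : [-3]
-60  : [-3, -60]
exch : [-60, -3]
sub  : [-57]

[-57]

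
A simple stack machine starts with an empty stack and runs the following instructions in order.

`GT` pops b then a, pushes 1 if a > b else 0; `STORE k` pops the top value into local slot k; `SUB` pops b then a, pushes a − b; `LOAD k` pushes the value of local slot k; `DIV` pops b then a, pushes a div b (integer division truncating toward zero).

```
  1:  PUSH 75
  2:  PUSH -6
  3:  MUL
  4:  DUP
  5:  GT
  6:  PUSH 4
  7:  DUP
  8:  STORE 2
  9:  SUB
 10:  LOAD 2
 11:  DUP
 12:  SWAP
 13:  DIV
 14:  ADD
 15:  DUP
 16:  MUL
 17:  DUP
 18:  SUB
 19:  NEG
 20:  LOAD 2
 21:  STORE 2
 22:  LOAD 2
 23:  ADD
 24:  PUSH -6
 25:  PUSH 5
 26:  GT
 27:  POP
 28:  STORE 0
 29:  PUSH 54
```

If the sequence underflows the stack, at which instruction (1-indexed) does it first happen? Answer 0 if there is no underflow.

0

PUSH 75 → 75
PUSH -6 → 75 -6
MUL     → -450
DUP     → -450 -450
GT      → 0
PUSH 4  → 0 4
DUP     → 0 4 4
STORE 2 → 0 4
SUB     → -4
LOAD 2  → -4 4
DUP     → -4 4 4
SWAP    → -4 4 4
DIV     → -4 1
ADD     → -3
DUP     → -3 -3
MUL     → 9
DUP     → 9 9
SUB     → 0
NEG     → 0
LOAD 2  → 0 4
STORE 2 → 0
LOAD 2  → 0 4
ADD     → 4
PUSH -6 → 4 -6
PUSH 5  → 4 -6 5
GT      → 4 0
POP     → 4
STORE 0 → (empty)
PUSH 54 → 54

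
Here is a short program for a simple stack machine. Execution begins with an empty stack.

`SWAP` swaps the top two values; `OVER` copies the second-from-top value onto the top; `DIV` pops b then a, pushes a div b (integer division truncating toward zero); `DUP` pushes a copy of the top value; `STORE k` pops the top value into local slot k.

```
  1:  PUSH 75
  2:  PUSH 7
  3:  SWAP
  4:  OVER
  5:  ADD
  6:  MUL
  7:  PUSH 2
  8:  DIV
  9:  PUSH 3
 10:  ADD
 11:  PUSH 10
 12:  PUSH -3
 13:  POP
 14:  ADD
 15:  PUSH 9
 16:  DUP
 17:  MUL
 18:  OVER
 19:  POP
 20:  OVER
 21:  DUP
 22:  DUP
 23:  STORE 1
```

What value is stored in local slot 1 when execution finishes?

PUSH 75 : 75
PUSH 7  : 75 7
SWAP    : 7 75
OVER    : 7 75 7
ADD     : 7 82
MUL     : 574
PUSH 2  : 574 2
DIV     : 287
PUSH 3  : 287 3
ADD     : 290
PUSH 10 : 290 10
PUSH -3 : 290 10 -3
POP     : 290 10
ADD     : 300
PUSH 9  : 300 9
DUP     : 300 9 9
MUL     : 300 81
OVER    : 300 81 300
POP     : 300 81
OVER    : 300 81 300
DUP     : 300 81 300 300
DUP     : 300 81 300 300 300
STORE 1 : 300 81 300 300

300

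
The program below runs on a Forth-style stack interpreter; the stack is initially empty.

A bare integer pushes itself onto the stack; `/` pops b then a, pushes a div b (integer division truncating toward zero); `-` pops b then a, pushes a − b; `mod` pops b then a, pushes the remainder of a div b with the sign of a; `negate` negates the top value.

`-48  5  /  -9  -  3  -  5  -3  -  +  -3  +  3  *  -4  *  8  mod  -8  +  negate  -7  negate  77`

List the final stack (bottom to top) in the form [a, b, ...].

-48    -> -48
5      -> -48 5
/      -> -9
-9     -> -9 -9
-      -> 0
3      -> 0 3
-      -> -3
5      -> -3 5
-3     -> -3 5 -3
-      -> -3 8
+      -> 5
-3     -> 5 -3
+      -> 2
3      -> 2 3
*      -> 6
-4     -> 6 -4
*      -> -24
8      -> -24 8
mod    -> 0
-8     -> 0 -8
+      -> -8
negate -> 8
-7     -> 8 -7
negate -> 8 7
77     -> 8 7 77

[8, 7, 77]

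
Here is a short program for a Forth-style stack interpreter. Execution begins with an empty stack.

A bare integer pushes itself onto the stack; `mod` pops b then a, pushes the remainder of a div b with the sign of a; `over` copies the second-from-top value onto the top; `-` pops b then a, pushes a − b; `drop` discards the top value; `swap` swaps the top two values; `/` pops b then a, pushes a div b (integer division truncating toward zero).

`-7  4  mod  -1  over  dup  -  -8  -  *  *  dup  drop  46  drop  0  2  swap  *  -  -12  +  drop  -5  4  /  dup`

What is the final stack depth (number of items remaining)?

2

-7   : [-7]
4    : [-7, 4]
mod  : [-3]
-1   : [-3, -1]
over : [-3, -1, -3]
dup  : [-3, -1, -3, -3]
-    : [-3, -1, 0]
-8   : [-3, -1, 0, -8]
-    : [-3, -1, 8]
*    : [-3, -8]
*    : [24]
dup  : [24, 24]
drop : [24]
46   : [24, 46]
drop : [24]
0    : [24, 0]
2    : [24, 0, 2]
swap : [24, 2, 0]
*    : [24, 0]
-    : [24]
-12  : [24, -12]
+    : [12]
drop : []
-5   : [-5]
4    : [-5, 4]
/    : [-1]
dup  : [-1, -1]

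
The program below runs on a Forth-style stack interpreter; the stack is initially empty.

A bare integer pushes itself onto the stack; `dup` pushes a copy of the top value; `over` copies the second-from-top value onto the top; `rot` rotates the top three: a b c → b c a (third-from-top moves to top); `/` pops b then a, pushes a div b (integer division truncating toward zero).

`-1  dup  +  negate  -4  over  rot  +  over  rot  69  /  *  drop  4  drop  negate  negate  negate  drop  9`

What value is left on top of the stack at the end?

9

-1     → -1
dup    → -1 -1
+      → -2
negate → 2
-4     → 2 -4
over   → 2 -4 2
rot    → -4 2 2
+      → -4 4
over   → -4 4 -4
rot    → 4 -4 -4
69     → 4 -4 -4 69
/      → 4 -4 0
*      → 4 0
drop   → 4
4      → 4 4
drop   → 4
negate → -4
negate → 4
negate → -4
drop   → (empty)
9      → 9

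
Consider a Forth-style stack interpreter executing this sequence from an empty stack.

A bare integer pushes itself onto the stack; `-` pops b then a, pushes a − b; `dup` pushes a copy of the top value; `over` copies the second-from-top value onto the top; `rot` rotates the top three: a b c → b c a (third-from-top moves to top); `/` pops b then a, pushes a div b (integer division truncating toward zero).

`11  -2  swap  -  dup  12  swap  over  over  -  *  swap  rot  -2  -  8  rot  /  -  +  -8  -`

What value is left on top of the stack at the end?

11   → [11]
-2   → [11, -2]
swap → [-2, 11]
-    → [-13]
dup  → [-13, -13]
12   → [-13, -13, 12]
swap → [-13, 12, -13]
over → [-13, 12, -13, 12]
over → [-13, 12, -13, 12, -13]
-    → [-13, 12, -13, 25]
*    → [-13, 12, -325]
swap → [-13, -325, 12]
rot  → [-325, 12, -13]
-2   → [-325, 12, -13, -2]
-    → [-325, 12, -11]
8    → [-325, 12, -11, 8]
rot  → [-325, -11, 8, 12]
/    → [-325, -11, 0]
-    → [-325, -11]
+    → [-336]
-8   → [-336, -8]
-    → [-328]

-328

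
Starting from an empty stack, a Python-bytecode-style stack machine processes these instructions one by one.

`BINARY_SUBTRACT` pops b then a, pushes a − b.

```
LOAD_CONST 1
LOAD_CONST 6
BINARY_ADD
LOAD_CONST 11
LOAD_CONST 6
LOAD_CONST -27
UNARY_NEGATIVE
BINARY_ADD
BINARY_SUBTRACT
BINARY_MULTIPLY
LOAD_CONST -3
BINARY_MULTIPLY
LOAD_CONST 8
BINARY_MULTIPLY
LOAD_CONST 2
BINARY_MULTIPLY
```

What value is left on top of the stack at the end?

7392

LOAD_CONST 1     1
LOAD_CONST 6     1 6
BINARY_ADD       7
LOAD_CONST 11    7 11
LOAD_CONST 6     7 11 6
LOAD_CONST -27   7 11 6 -27
UNARY_NEGATIVE   7 11 6 27
BINARY_ADD       7 11 33
BINARY_SUBTRACT  7 -22
BINARY_MULTIPLY  -154
LOAD_CONST -3    -154 -3
BINARY_MULTIPLY  462
LOAD_CONST 8     462 8
BINARY_MULTIPLY  3696
LOAD_CONST 2     3696 2
BINARY_MULTIPLY  7392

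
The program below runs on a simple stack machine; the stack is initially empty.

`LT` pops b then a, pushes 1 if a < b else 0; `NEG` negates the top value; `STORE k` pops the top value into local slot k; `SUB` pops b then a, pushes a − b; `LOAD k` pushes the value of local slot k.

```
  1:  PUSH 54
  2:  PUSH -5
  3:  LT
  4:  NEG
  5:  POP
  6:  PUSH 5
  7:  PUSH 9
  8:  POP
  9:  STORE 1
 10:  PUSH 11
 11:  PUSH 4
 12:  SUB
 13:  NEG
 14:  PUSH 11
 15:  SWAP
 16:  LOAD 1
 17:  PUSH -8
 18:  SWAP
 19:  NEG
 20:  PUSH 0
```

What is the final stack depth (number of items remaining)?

PUSH 54  [54]
PUSH -5  [54, -5]
LT       [0]
NEG      [0]
POP      []
PUSH 5   [5]
PUSH 9   [5, 9]
POP      [5]
STORE 1  []
PUSH 11  [11]
PUSH 4   [11, 4]
SUB      [7]
NEG      [-7]
PUSH 11  [-7, 11]
SWAP     [11, -7]
LOAD 1   [11, -7, 5]
PUSH -8  [11, -7, 5, -8]
SWAP     [11, -7, -8, 5]
NEG      [11, -7, -8, -5]
PUSH 0   [11, -7, -8, -5, 0]

5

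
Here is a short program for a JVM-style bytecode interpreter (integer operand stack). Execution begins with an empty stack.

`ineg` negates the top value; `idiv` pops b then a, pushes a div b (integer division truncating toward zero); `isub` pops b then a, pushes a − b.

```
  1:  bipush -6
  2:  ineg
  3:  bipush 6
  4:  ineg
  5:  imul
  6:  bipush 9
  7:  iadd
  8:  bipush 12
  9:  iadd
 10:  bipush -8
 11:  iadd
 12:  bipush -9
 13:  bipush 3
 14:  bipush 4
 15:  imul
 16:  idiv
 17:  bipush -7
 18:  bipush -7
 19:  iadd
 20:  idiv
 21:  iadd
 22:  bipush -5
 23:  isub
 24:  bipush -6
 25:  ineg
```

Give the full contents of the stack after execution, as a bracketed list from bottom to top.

[-18, 6]

bipush -6  -6
ineg       6
bipush 6   6 6
ineg       6 -6
imul       -36
bipush 9   -36 9
iadd       -27
bipush 12  -27 12
iadd       -15
bipush -8  -15 -8
iadd       -23
bipush -9  -23 -9
bipush 3   -23 -9 3
bipush 4   -23 -9 3 4
imul       -23 -9 12
idiv       -23 0
bipush -7  -23 0 -7
bipush -7  -23 0 -7 -7
iadd       -23 0 -14
idiv       -23 0
iadd       -23
bipush -5  -23 -5
isub       -18
bipush -6  -18 -6
ineg       -18 6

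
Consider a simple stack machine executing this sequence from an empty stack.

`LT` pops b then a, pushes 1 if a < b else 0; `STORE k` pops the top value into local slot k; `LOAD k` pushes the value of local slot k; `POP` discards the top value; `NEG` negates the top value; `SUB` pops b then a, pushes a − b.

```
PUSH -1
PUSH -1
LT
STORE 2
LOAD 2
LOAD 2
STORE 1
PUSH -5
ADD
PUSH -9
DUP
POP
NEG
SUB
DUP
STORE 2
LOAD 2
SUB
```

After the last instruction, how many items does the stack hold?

1

PUSH -1  [-1]
PUSH -1  [-1, -1]
LT       [0]
STORE 2  []
LOAD 2   [0]
LOAD 2   [0, 0]
STORE 1  [0]
PUSH -5  [0, -5]
ADD      [-5]
PUSH -9  [-5, -9]
DUP      [-5, -9, -9]
POP      [-5, -9]
NEG      [-5, 9]
SUB      [-14]
DUP      [-14, -14]
STORE 2  [-14]
LOAD 2   [-14, -14]
SUB      [0]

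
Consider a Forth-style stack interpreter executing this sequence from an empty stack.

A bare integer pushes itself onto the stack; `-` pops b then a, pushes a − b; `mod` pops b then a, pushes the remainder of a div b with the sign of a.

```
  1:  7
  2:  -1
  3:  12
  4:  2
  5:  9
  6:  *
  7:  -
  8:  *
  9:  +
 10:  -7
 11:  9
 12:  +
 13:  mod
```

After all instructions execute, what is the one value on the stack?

7   → [7]
-1  → [7, -1]
12  → [7, -1, 12]
2   → [7, -1, 12, 2]
9   → [7, -1, 12, 2, 9]
*   → [7, -1, 12, 18]
-   → [7, -1, -6]
*   → [7, 6]
+   → [13]
-7  → [13, -7]
9   → [13, -7, 9]
+   → [13, 2]
mod → [1]

1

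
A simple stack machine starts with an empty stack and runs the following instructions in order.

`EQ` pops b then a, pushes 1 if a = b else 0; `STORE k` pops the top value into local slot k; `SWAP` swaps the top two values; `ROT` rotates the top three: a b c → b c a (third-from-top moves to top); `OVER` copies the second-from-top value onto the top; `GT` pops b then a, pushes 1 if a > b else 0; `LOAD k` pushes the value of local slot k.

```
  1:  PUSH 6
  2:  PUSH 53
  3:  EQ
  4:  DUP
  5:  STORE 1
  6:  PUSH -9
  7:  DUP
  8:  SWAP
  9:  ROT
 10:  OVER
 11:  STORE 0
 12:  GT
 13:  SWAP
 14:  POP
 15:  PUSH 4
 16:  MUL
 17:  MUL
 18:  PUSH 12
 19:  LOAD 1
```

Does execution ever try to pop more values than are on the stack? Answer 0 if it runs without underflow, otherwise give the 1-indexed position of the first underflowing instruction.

17

PUSH 6   6
PUSH 53  6 53
EQ       0
DUP      0 0
STORE 1  0
PUSH -9  0 -9
DUP      0 -9 -9
SWAP     0 -9 -9
ROT      -9 -9 0
OVER     -9 -9 0 -9
STORE 0  -9 -9 0
GT       -9 0
SWAP     0 -9
POP      0
PUSH 4   0 4
MUL      0
MUL  — needs 2 operands, stack has 1 → underflow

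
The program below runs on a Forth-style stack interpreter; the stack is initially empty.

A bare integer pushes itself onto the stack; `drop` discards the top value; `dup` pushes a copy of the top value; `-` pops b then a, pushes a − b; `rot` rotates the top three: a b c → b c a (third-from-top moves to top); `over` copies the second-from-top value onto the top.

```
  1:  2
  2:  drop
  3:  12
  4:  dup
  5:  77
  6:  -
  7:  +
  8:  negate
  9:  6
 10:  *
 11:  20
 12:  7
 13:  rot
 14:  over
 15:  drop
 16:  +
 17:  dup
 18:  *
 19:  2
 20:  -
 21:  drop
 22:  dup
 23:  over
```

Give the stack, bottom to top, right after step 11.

2      → 2
drop   → (empty)
12     → 12
dup    → 12 12
77     → 12 12 77
-      → 12 -65
+      → -53
negate → 53
6      → 53 6
*      → 318
20     → 318 20

[318, 20]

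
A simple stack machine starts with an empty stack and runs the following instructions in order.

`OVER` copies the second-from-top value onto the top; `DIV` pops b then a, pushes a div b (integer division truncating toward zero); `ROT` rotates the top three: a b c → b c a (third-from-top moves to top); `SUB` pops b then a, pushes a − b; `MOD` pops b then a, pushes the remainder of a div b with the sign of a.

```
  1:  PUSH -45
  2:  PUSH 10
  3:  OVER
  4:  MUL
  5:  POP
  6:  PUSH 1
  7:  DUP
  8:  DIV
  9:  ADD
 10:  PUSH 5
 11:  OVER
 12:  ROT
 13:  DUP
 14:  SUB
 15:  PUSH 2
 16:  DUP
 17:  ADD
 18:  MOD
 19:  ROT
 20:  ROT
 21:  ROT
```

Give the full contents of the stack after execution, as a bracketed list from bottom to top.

[5, -44, 0]

PUSH -45  -45
PUSH 10   -45 10
OVER      -45 10 -45
MUL       -45 -450
POP       -45
PUSH 1    -45 1
DUP       -45 1 1
DIV       -45 1
ADD       -44
PUSH 5    -44 5
OVER      -44 5 -44
ROT       5 -44 -44
DUP       5 -44 -44 -44
SUB       5 -44 0
PUSH 2    5 -44 0 2
DUP       5 -44 0 2 2
ADD       5 -44 0 4
MOD       5 -44 0
ROT       -44 0 5
ROT       0 5 -44
ROT       5 -44 0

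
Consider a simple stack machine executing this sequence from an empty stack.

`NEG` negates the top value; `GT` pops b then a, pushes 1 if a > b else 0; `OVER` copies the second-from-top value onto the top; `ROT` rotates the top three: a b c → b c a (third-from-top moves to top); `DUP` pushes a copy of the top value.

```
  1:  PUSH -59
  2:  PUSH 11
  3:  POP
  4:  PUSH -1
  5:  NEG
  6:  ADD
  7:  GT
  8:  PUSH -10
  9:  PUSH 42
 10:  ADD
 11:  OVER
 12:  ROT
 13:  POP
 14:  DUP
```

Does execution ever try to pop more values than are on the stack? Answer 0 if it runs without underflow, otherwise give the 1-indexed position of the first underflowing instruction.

7

PUSH -59 -> [-59]
PUSH 11  -> [-59, 11]
POP      -> [-59]
PUSH -1  -> [-59, -1]
NEG      -> [-59, 1]
ADD      -> [-58]
GT  — needs 2 operands, stack has 1 → underflow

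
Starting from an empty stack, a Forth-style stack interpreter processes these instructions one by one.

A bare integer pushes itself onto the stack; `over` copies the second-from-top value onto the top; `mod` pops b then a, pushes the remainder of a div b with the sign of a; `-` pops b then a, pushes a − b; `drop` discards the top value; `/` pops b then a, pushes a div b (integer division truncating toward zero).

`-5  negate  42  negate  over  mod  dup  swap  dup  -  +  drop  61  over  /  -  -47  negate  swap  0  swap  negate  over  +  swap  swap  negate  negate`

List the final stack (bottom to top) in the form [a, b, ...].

-5     : [-5]
negate : [5]
42     : [5, 42]
negate : [5, -42]
over   : [5, -42, 5]
mod    : [5, -2]
dup    : [5, -2, -2]
swap   : [5, -2, -2]
dup    : [5, -2, -2, -2]
-      : [5, -2, 0]
+      : [5, -2]
drop   : [5]
61     : [5, 61]
over   : [5, 61, 5]
/      : [5, 12]
-      : [-7]
-47    : [-7, -47]
negate : [-7, 47]
swap   : [47, -7]
0      : [47, -7, 0]
swap   : [47, 0, -7]
negate : [47, 0, 7]
over   : [47, 0, 7, 0]
+      : [47, 0, 7]
swap   : [47, 7, 0]
swap   : [47, 0, 7]
negate : [47, 0, -7]
negate : [47, 0, 7]

[47, 0, 7]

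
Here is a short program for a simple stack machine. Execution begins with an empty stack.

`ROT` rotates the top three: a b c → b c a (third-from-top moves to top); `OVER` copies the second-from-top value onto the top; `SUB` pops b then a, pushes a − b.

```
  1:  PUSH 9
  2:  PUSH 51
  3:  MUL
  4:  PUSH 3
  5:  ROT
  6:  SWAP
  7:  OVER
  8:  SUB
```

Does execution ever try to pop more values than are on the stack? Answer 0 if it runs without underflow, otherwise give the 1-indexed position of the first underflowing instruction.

5

PUSH 9  -> 9
PUSH 51 -> 9 51
MUL     -> 459
PUSH 3  -> 459 3
ROT  — needs 3 operands, stack has 2 → underflow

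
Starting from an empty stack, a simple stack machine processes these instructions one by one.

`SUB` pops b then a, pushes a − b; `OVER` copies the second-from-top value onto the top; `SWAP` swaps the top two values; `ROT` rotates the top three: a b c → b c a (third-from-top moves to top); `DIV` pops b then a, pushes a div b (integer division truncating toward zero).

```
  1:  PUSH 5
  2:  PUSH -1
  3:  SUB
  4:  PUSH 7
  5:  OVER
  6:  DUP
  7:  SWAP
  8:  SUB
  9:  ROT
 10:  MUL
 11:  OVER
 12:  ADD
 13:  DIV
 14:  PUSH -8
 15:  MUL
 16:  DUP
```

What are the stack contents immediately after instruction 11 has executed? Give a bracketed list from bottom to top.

[7, 0, 7]

PUSH 5  : [5]
PUSH -1 : [5, -1]
SUB     : [6]
PUSH 7  : [6, 7]
OVER    : [6, 7, 6]
DUP     : [6, 7, 6, 6]
SWAP    : [6, 7, 6, 6]
SUB     : [6, 7, 0]
ROT     : [7, 0, 6]
MUL     : [7, 0]
OVER    : [7, 0, 7]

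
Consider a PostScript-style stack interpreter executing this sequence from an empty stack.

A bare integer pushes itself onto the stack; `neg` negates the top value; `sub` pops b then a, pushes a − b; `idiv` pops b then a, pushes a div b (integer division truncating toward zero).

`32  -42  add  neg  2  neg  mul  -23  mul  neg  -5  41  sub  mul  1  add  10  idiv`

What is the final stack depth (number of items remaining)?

32   → [32]
-42  → [32, -42]
add  → [-10]
neg  → [10]
2    → [10, 2]
neg  → [10, -2]
mul  → [-20]
-23  → [-20, -23]
mul  → [460]
neg  → [-460]
-5   → [-460, -5]
41   → [-460, -5, 41]
sub  → [-460, -46]
mul  → [21160]
1    → [21160, 1]
add  → [21161]
10   → [21161, 10]
idiv → [2116]

1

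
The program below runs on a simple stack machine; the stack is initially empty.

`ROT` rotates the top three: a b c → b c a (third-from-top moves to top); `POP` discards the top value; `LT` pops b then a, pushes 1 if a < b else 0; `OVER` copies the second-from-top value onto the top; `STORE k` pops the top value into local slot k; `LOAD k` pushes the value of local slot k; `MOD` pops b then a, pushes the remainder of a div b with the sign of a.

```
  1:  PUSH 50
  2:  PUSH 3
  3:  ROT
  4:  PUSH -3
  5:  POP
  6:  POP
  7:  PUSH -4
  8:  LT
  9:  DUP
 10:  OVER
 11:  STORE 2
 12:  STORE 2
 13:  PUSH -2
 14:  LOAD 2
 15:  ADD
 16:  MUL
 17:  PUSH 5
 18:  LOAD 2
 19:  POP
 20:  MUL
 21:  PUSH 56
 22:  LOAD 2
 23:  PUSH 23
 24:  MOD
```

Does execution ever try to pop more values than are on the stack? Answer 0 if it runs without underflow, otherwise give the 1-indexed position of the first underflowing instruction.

PUSH 50 → 50
PUSH 3  → 50 3
ROT  — needs 3 operands, stack has 2 → underflow

3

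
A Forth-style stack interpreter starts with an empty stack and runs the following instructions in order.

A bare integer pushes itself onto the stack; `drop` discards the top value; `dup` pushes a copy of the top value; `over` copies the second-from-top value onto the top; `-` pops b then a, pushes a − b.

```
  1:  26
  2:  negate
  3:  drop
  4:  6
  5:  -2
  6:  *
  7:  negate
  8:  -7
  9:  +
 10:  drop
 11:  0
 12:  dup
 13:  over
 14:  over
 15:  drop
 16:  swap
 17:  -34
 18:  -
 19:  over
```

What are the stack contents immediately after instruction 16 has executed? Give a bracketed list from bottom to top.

26     → 26
negate → -26
drop   → (empty)
6      → 6
-2     → 6 -2
*      → -12
negate → 12
-7     → 12 -7
+      → 5
drop   → (empty)
0      → 0
dup    → 0 0
over   → 0 0 0
over   → 0 0 0 0
drop   → 0 0 0
swap   → 0 0 0

[0, 0, 0]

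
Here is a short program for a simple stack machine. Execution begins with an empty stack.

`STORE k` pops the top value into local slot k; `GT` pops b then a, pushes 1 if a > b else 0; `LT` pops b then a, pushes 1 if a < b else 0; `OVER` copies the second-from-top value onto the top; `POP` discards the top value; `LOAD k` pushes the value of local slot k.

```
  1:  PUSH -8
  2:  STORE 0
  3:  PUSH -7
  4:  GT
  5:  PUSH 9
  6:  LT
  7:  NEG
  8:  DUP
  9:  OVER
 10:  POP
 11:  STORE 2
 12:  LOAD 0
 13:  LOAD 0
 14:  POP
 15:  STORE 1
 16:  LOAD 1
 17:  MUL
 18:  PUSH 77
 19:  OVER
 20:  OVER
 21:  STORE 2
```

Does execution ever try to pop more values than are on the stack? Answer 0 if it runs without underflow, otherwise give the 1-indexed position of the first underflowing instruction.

4

PUSH -8 → [-8]
STORE 0 → []
PUSH -7 → [-7]
GT  — needs 2 operands, stack has 1 → underflow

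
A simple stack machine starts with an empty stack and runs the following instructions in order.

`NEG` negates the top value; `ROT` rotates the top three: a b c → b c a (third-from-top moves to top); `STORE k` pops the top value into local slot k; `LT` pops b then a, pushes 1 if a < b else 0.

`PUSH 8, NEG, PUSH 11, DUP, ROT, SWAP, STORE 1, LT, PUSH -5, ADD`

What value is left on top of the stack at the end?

-5

PUSH 8  → 8
NEG     → -8
PUSH 11 → -8 11
DUP     → -8 11 11
ROT     → 11 11 -8
SWAP    → 11 -8 11
STORE 1 → 11 -8
LT      → 0
PUSH -5 → 0 -5
ADD     → -5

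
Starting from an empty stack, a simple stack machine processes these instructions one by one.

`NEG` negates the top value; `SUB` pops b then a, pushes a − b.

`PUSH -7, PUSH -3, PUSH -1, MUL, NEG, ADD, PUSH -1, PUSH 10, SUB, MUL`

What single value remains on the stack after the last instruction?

110

PUSH -7 -> [-7]
PUSH -3 -> [-7, -3]
PUSH -1 -> [-7, -3, -1]
MUL     -> [-7, 3]
NEG     -> [-7, -3]
ADD     -> [-10]
PUSH -1 -> [-10, -1]
PUSH 10 -> [-10, -1, 10]
SUB     -> [-10, -11]
MUL     -> [110]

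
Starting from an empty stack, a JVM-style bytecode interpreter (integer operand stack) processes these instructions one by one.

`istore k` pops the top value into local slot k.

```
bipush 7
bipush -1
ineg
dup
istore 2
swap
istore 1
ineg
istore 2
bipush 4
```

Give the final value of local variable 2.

bipush 7   7
bipush -1  7 -1
ineg       7 1
dup        7 1 1
istore 2   7 1
swap       1 7
istore 1   1
ineg       -1
istore 2   (empty)
bipush 4   4

-1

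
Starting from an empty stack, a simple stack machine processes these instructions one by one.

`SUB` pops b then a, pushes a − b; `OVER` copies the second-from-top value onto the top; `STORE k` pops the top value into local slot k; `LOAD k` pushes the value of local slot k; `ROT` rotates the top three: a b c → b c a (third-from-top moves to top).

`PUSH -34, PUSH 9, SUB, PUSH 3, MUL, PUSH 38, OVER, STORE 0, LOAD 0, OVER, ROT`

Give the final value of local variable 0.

PUSH -34 -> -34
PUSH 9   -> -34 9
SUB      -> -43
PUSH 3   -> -43 3
MUL      -> -129
PUSH 38  -> -129 38
OVER     -> -129 38 -129
STORE 0  -> -129 38
LOAD 0   -> -129 38 -129
OVER     -> -129 38 -129 38
ROT      -> -129 -129 38 38

-129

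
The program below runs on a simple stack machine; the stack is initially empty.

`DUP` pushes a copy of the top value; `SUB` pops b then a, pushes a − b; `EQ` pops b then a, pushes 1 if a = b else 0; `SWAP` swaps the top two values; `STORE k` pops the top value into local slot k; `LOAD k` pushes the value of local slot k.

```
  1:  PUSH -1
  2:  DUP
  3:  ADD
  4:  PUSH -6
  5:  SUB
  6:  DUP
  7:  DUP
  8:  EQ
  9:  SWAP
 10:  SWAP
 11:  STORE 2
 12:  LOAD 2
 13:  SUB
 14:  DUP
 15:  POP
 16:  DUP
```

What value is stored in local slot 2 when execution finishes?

PUSH -1 -> -1
DUP     -> -1 -1
ADD     -> -2
PUSH -6 -> -2 -6
SUB     -> 4
DUP     -> 4 4
DUP     -> 4 4 4
EQ      -> 4 1
SWAP    -> 1 4
SWAP    -> 4 1
STORE 2 -> 4
LOAD 2  -> 4 1
SUB     -> 3
DUP     -> 3 3
POP     -> 3
DUP     -> 3 3

1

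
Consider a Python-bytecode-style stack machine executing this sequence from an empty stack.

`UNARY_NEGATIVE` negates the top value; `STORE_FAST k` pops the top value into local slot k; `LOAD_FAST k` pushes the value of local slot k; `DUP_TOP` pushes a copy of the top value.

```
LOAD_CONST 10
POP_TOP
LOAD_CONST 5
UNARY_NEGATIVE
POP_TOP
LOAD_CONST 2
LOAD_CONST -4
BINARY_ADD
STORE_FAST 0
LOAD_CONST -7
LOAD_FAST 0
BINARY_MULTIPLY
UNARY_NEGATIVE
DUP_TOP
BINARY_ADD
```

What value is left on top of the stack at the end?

LOAD_CONST 10   -> [10]
POP_TOP         -> []
LOAD_CONST 5    -> [5]
UNARY_NEGATIVE  -> [-5]
POP_TOP         -> []
LOAD_CONST 2    -> [2]
LOAD_CONST -4   -> [2, -4]
BINARY_ADD      -> [-2]
STORE_FAST 0    -> []
LOAD_CONST -7   -> [-7]
LOAD_FAST 0     -> [-7, -2]
BINARY_MULTIPLY -> [14]
UNARY_NEGATIVE  -> [-14]
DUP_TOP         -> [-14, -14]
BINARY_ADD      -> [-28]

-28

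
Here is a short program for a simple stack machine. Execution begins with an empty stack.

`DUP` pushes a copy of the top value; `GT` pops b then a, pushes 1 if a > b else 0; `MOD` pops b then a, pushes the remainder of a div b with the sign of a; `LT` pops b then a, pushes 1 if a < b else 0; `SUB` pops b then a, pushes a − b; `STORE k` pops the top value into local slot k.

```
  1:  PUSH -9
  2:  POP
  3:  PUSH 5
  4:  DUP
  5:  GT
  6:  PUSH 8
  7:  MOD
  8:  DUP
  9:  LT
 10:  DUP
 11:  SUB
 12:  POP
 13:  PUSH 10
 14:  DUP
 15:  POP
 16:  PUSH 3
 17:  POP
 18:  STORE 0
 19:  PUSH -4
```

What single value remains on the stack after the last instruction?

PUSH -9 : -9
POP     : (empty)
PUSH 5  : 5
DUP     : 5 5
GT      : 0
PUSH 8  : 0 8
MOD     : 0
DUP     : 0 0
LT      : 0
DUP     : 0 0
SUB     : 0
POP     : (empty)
PUSH 10 : 10
DUP     : 10 10
POP     : 10
PUSH 3  : 10 3
POP     : 10
STORE 0 : (empty)
PUSH -4 : -4

-4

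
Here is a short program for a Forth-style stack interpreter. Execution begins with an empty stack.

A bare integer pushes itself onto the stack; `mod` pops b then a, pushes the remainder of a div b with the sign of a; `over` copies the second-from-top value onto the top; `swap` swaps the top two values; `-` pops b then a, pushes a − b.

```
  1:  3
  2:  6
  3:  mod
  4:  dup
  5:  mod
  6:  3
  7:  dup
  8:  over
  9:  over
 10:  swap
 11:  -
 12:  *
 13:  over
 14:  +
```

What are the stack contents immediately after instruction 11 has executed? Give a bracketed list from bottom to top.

[0, 3, 3, 0]

3    : [3]
6    : [3, 6]
mod  : [3]
dup  : [3, 3]
mod  : [0]
3    : [0, 3]
dup  : [0, 3, 3]
over : [0, 3, 3, 3]
over : [0, 3, 3, 3, 3]
swap : [0, 3, 3, 3, 3]
-    : [0, 3, 3, 0]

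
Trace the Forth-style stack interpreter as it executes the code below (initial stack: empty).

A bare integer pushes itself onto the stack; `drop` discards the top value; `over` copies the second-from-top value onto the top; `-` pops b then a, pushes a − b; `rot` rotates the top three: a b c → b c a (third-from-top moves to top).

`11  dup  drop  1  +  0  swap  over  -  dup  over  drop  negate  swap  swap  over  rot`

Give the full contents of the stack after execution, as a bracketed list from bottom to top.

[0, -12, 12, 12]

11     → [11]
dup    → [11, 11]
drop   → [11]
1      → [11, 1]
+      → [12]
0      → [12, 0]
swap   → [0, 12]
over   → [0, 12, 0]
-      → [0, 12]
dup    → [0, 12, 12]
over   → [0, 12, 12, 12]
drop   → [0, 12, 12]
negate → [0, 12, -12]
swap   → [0, -12, 12]
swap   → [0, 12, -12]
over   → [0, 12, -12, 12]
rot    → [0, -12, 12, 12]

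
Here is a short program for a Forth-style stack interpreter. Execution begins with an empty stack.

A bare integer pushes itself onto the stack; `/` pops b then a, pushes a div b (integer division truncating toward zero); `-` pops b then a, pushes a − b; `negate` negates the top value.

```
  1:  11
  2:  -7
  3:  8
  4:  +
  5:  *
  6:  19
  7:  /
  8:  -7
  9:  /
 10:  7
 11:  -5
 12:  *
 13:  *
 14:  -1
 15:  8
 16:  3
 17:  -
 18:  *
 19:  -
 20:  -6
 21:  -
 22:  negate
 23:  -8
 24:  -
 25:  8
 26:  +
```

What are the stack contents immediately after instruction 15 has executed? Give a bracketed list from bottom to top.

[0, -1, 8]

11  [11]
-7  [11, -7]
8   [11, -7, 8]
+   [11, 1]
*   [11]
19  [11, 19]
/   [0]
-7  [0, -7]
/   [0]
7   [0, 7]
-5  [0, 7, -5]
*   [0, -35]
*   [0]
-1  [0, -1]
8   [0, -1, 8]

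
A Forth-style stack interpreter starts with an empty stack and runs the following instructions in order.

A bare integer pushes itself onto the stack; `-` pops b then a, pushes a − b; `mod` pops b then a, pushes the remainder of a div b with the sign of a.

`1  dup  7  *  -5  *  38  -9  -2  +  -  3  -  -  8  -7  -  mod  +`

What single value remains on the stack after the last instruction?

1   : [1]
dup : [1, 1]
7   : [1, 1, 7]
*   : [1, 7]
-5  : [1, 7, -5]
*   : [1, -35]
38  : [1, -35, 38]
-9  : [1, -35, 38, -9]
-2  : [1, -35, 38, -9, -2]
+   : [1, -35, 38, -11]
-   : [1, -35, 49]
3   : [1, -35, 49, 3]
-   : [1, -35, 46]
-   : [1, -81]
8   : [1, -81, 8]
-7  : [1, -81, 8, -7]
-   : [1, -81, 15]
mod : [1, -6]
+   : [-5]

-5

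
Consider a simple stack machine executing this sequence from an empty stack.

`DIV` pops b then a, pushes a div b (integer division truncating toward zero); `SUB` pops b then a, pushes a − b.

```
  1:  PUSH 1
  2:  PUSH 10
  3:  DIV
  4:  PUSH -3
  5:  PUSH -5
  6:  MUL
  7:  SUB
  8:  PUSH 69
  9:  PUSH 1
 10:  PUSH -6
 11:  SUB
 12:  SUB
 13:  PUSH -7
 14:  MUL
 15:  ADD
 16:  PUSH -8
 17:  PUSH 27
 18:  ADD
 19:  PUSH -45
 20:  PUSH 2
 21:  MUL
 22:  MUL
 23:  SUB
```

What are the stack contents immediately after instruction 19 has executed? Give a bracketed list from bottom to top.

PUSH 1    1
PUSH 10   1 10
DIV       0
PUSH -3   0 -3
PUSH -5   0 -3 -5
MUL       0 15
SUB       -15
PUSH 69   -15 69
PUSH 1    -15 69 1
PUSH -6   -15 69 1 -6
SUB       -15 69 7
SUB       -15 62
PUSH -7   -15 62 -7
MUL       -15 -434
ADD       -449
PUSH -8   -449 -8
PUSH 27   -449 -8 27
ADD       -449 19
PUSH -45  -449 19 -45

[-449, 19, -45]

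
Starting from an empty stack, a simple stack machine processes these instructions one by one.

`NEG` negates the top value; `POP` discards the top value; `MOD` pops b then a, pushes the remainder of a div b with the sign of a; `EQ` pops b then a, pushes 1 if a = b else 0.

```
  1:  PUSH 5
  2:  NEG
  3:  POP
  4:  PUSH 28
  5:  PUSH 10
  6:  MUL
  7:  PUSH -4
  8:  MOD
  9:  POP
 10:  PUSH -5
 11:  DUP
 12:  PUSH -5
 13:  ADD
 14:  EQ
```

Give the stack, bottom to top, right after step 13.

PUSH 5  -> [5]
NEG     -> [-5]
POP     -> []
PUSH 28 -> [28]
PUSH 10 -> [28, 10]
MUL     -> [280]
PUSH -4 -> [280, -4]
MOD     -> [0]
POP     -> []
PUSH -5 -> [-5]
DUP     -> [-5, -5]
PUSH -5 -> [-5, -5, -5]
ADD     -> [-5, -10]

[-5, -10]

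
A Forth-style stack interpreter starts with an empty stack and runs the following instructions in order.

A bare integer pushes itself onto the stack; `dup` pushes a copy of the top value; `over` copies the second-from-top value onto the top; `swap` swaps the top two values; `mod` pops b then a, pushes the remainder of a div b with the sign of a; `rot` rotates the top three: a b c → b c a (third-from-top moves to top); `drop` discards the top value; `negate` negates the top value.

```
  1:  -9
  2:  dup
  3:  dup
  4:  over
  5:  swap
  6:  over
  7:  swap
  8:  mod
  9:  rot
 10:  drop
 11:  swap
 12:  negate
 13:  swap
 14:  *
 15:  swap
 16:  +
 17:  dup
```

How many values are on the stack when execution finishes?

-9     → [-9]
dup    → [-9, -9]
dup    → [-9, -9, -9]
over   → [-9, -9, -9, -9]
swap   → [-9, -9, -9, -9]
over   → [-9, -9, -9, -9, -9]
swap   → [-9, -9, -9, -9, -9]
mod    → [-9, -9, -9, 0]
rot    → [-9, -9, 0, -9]
drop   → [-9, -9, 0]
swap   → [-9, 0, -9]
negate → [-9, 0, 9]
swap   → [-9, 9, 0]
*      → [-9, 0]
swap   → [0, -9]
+      → [-9]
dup    → [-9, -9]

2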